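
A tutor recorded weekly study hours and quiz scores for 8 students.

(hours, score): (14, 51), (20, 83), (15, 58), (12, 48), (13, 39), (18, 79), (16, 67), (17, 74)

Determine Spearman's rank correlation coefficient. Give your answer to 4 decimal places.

0.9762

Rank hours: 3, 8, 4, 1, 2, 7, 5, 6
Rank score: 3, 8, 4, 2, 1, 7, 5, 6
d = rank(hours) − rank(score): 0, 0, 0, -1, 1, 0, 0, 0; Σd² = 2
ρ = 1 − 6Σd² / [n(n²−1)] = 1 − 6×2 / (8×63) = 1 − 12/504 ≈ 0.9762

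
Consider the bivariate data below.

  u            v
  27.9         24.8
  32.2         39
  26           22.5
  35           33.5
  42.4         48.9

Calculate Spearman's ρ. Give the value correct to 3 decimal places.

0.900

Rank u: 2, 3, 1, 4, 5
Rank v: 2, 4, 1, 3, 5
d = rank(u) − rank(v): 0, -1, 0, 1, 0; Σd² = 2
ρ = 1 − 6Σd² / [n(n²−1)] = 1 − 6×2 / (5×24) = 1 − 12/120 ≈ 0.900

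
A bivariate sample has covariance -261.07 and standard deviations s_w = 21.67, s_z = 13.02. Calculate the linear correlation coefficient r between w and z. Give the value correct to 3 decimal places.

r = Cov(w,z) / (s_w · s_z) = -261.07 / (21.67 × 13.02)
  = -261.07 / 282.1434 ≈ -0.925

-0.925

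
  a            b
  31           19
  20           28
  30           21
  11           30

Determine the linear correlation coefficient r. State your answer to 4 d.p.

-0.9643

n = 4, Σa = 92, Σb = 98, Σa² = 2382, Σb² = 2486, Σab = 2109
nΣab − ΣaΣb = 8436 − 9016 = -580
nΣa² − (Σa)² = 9528 − 8464 = 1064; nΣb² − (Σb)² = 9944 − 9604 = 340
r = -580 / √(1064 × 340) = -580 / 601.4649 ≈ -0.9643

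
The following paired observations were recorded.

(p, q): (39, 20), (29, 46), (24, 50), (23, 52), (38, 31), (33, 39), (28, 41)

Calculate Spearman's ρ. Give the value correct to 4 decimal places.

Rank p: 7, 4, 2, 1, 6, 5, 3
Rank q: 1, 5, 6, 7, 2, 3, 4
d = rank(p) − rank(q): 6, -1, -4, -6, 4, 2, -1; Σd² = 110
ρ = 1 − 6Σd² / [n(n²−1)] = 1 − 6×110 / (7×48) = 1 − 660/336 ≈ -0.9643

-0.9643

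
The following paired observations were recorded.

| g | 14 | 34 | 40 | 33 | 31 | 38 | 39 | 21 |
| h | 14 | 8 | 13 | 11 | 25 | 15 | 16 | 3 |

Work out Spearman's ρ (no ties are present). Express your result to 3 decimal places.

0.190

Rank g: 1, 5, 8, 4, 3, 6, 7, 2
Rank h: 5, 2, 4, 3, 8, 6, 7, 1
d = rank(g) − rank(h): -4, 3, 4, 1, -5, 0, 0, 1; Σd² = 68
ρ = 1 − 6Σd² / [n(n²−1)] = 1 − 6×68 / (8×63) = 1 − 408/504 ≈ 0.190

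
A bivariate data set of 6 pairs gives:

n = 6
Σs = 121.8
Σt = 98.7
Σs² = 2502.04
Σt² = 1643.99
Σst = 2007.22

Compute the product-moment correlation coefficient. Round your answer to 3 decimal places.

r = (nΣst − ΣsΣt) / √[(nΣs² − (Σs)²)(nΣt² − (Σt)²)]
Numerator: 6×2007.22 − 121.8×98.7 = 21.66
Denominator: √[(15012.24 − 14835.24)(9863.94 − 9741.69)] = √[177 × 122.25] = 147.0995
r = 21.66 / 147.0995 ≈ 0.147

0.147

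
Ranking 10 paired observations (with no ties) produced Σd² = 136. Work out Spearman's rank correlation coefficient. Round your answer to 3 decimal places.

ρ = 1 − 6Σd² / [n(n²−1)] = 1 − 6×136 / (10×99)
  = 1 − 816/990 = 1 − 0.8242 ≈ 0.176

0.176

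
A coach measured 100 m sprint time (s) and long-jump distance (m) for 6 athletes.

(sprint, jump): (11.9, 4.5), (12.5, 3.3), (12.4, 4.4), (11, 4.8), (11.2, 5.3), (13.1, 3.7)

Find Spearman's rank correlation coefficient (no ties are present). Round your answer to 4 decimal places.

-0.8857

Rank sprint: 3, 5, 4, 1, 2, 6
Rank jump: 4, 1, 3, 5, 6, 2
d = rank(sprint) − rank(jump): -1, 4, 1, -4, -4, 4; Σd² = 66
ρ = 1 − 6Σd² / [n(n²−1)] = 1 − 6×66 / (6×35) = 1 − 396/210 ≈ -0.8857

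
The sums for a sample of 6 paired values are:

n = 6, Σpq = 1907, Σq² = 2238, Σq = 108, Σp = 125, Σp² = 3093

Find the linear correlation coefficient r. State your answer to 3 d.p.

r = (nΣpq − ΣpΣq) / √[(nΣp² − (Σp)²)(nΣq² − (Σq)²)]
Numerator: 6×1907 − 125×108 = -2058
Denominator: √[(18558 − 15625)(13428 − 11664)] = √[2933 × 1764] = 2274.6015
r = -2058 / 2274.6015 ≈ -0.905

-0.905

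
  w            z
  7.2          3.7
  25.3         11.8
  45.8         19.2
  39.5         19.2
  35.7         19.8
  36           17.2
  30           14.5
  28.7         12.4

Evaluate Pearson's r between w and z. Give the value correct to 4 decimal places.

n = 8, Σw = 248.2, Σz = 117.8, Σw² = 8644, Σz² = 1942.1, Σwz = 4079.88
nΣwz − ΣwΣz = 32639.04 − 29237.96 = 3401.08
nΣw² − (Σw)² = 69152 − 61603.24 = 7548.76; nΣz² − (Σz)² = 15536.8 − 13876.84 = 1659.96
r = 3401.08 / √(7548.76 × 1659.96) = 3401.08 / 3539.8644 ≈ 0.9608

0.9608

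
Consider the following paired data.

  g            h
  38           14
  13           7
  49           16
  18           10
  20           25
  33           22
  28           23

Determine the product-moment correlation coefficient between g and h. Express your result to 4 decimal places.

0.2517

n = 7, Σg = 199, Σh = 117, Σg² = 6611, Σh² = 2239, Σgh = 3457
nΣgh − ΣgΣh = 24199 − 23283 = 916
nΣg² − (Σg)² = 46277 − 39601 = 6676; nΣh² − (Σh)² = 15673 − 13689 = 1984
r = 916 / √(6676 × 1984) = 916 / 3639.3934 ≈ 0.2517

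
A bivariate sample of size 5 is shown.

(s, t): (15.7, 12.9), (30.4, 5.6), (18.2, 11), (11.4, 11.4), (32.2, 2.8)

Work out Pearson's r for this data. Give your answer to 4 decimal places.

-0.9411

n = 5, Σs = 107.9, Σt = 43.7, Σs² = 2668.69, Σt² = 456.57, Σst = 793.09
nΣst − ΣsΣt = 3965.45 − 4715.23 = -749.78
nΣs² − (Σs)² = 13343.45 − 11642.41 = 1701.04; nΣt² − (Σt)² = 2282.85 − 1909.69 = 373.16
r = -749.78 / √(1701.04 × 373.16) = -749.78 / 796.7183 ≈ -0.9411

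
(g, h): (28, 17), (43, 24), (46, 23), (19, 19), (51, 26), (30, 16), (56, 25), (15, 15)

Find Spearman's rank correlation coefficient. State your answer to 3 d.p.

0.857

Rank g: 3, 5, 6, 2, 7, 4, 8, 1
Rank h: 3, 6, 5, 4, 8, 2, 7, 1
d = rank(g) − rank(h): 0, -1, 1, -2, -1, 2, 1, 0; Σd² = 12
ρ = 1 − 6Σd² / [n(n²−1)] = 1 − 6×12 / (8×63) = 1 − 72/504 ≈ 0.857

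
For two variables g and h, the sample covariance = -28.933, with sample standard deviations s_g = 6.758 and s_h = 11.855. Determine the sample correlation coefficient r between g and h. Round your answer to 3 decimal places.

-0.361

r = Cov(g,h) / (s_g · s_h) = -28.933 / (6.758 × 11.855)
  = -28.933 / 80.1161 ≈ -0.361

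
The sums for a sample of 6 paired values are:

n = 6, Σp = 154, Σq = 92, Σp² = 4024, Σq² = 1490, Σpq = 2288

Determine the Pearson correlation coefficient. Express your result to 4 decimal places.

-0.9748

r = (nΣpq − ΣpΣq) / √[(nΣp² − (Σp)²)(nΣq² − (Σq)²)]
Numerator: 6×2288 − 154×92 = -440
Denominator: √[(24144 − 23716)(8940 − 8464)] = √[428 × 476] = 451.3624
r = -440 / 451.3624 ≈ -0.9748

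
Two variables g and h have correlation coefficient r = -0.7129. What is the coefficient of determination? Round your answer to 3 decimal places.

r² = (-0.7129)² = 0.508

0.508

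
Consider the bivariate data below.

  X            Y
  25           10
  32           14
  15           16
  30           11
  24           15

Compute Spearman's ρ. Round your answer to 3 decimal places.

Rank X: 3, 5, 1, 4, 2
Rank Y: 1, 3, 5, 2, 4
d = rank(X) − rank(Y): 2, 2, -4, 2, -2; Σd² = 32
ρ = 1 − 6Σd² / [n(n²−1)] = 1 − 6×32 / (5×24) = 1 − 192/120 ≈ -0.600

-0.600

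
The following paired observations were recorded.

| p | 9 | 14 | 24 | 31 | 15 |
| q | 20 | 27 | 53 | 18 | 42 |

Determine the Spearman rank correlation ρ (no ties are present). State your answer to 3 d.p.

Rank p: 1, 2, 4, 5, 3
Rank q: 2, 3, 5, 1, 4
d = rank(p) − rank(q): -1, -1, -1, 4, -1; Σd² = 20
ρ = 1 − 6Σd² / [n(n²−1)] = 1 − 6×20 / (5×24) = 1 − 120/120 ≈ 0.000

0.000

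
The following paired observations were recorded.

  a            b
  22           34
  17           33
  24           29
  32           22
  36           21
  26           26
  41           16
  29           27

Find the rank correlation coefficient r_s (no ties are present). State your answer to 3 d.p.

-0.952

Rank a: 2, 1, 3, 6, 7, 4, 8, 5
Rank b: 8, 7, 6, 3, 2, 4, 1, 5
d = rank(a) − rank(b): -6, -6, -3, 3, 5, 0, 7, 0; Σd² = 164
ρ = 1 − 6Σd² / [n(n²−1)] = 1 − 6×164 / (8×63) = 1 − 984/504 ≈ -0.952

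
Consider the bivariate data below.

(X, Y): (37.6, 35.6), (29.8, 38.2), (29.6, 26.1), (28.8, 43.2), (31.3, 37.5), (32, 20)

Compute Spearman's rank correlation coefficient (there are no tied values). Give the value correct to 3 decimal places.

-0.543

Rank X: 6, 3, 2, 1, 4, 5
Rank Y: 3, 5, 2, 6, 4, 1
d = rank(X) − rank(Y): 3, -2, 0, -5, 0, 4; Σd² = 54
ρ = 1 − 6Σd² / [n(n²−1)] = 1 − 6×54 / (6×35) = 1 − 324/210 ≈ -0.543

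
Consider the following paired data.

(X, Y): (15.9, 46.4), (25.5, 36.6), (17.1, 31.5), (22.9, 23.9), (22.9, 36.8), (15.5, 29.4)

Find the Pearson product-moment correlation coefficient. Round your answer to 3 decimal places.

-0.179

n = 6, ΣX = 119.8, ΣY = 204.6, ΣX² = 2484.54, ΣY² = 7274.58, ΣXY = 4055.44
nΣXY − ΣXΣY = 24332.64 − 24511.08 = -178.44
nΣX² − (ΣX)² = 14907.24 − 14352.04 = 555.2; nΣY² − (ΣY)² = 43647.48 − 41861.16 = 1786.32
r = -178.44 / √(555.2 × 1786.32) = -178.44 / 995.8739 ≈ -0.179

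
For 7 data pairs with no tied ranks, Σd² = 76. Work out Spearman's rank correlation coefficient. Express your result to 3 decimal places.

-0.357

ρ = 1 − 6Σd² / [n(n²−1)] = 1 − 6×76 / (7×48)
  = 1 − 456/336 = 1 − 1.3571 ≈ -0.357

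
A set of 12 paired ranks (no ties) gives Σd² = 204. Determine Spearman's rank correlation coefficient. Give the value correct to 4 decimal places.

ρ = 1 − 6Σd² / [n(n²−1)] = 1 − 6×204 / (12×143)
  = 1 − 1224/1716 = 1 − 0.71329 ≈ 0.2867

0.2867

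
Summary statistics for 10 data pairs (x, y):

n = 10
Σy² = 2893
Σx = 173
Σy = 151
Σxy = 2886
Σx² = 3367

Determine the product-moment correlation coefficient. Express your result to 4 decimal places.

0.5716

r = (nΣxy − ΣxΣy) / √[(nΣx² − (Σx)²)(nΣy² − (Σy)²)]
Numerator: 10×2886 − 173×151 = 2737
Denominator: √[(33670 − 29929)(28930 − 22801)] = √[3741 × 6129] = 4788.3806
r = 2737 / 4788.3806 ≈ 0.5716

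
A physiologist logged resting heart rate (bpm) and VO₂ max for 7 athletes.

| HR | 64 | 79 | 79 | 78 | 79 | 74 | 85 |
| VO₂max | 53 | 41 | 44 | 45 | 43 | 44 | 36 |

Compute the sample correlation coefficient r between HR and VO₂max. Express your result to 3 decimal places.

n = 7, Σx = 538, Σy = 306, Σx² = 41604, Σy² = 13532, Σxy = 23330
nΣxy − ΣxΣy = 163310 − 164628 = -1318
nΣx² − (Σx)² = 291228 − 289444 = 1784; nΣy² − (Σy)² = 94724 − 93636 = 1088
r = -1318 / √(1784 × 1088) = -1318 / 1393.1949 ≈ -0.946

-0.946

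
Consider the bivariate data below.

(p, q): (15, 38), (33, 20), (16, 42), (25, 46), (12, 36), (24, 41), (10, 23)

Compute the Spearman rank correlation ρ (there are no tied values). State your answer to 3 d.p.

0.214

Rank p: 3, 7, 4, 6, 2, 5, 1
Rank q: 4, 1, 6, 7, 3, 5, 2
d = rank(p) − rank(q): -1, 6, -2, -1, -1, 0, -1; Σd² = 44
ρ = 1 − 6Σd² / [n(n²−1)] = 1 − 6×44 / (7×48) = 1 − 264/336 ≈ 0.214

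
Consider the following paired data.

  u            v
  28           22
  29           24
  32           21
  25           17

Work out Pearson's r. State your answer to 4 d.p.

n = 4, Σu = 114, Σv = 84, Σu² = 3274, Σv² = 1790, Σuv = 2409
nΣuv − ΣuΣv = 9636 − 9576 = 60
nΣu² − (Σu)² = 13096 − 12996 = 100; nΣv² − (Σv)² = 7160 − 7056 = 104
r = 60 / √(100 × 104) = 60 / 101.9804 ≈ 0.5883

0.5883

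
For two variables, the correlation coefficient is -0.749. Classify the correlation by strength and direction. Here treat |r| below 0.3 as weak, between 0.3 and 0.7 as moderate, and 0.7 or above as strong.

strong negative

r = -0.749 < 0 so the relationship is negative.
|r| = 0.749, which falls in the strong range.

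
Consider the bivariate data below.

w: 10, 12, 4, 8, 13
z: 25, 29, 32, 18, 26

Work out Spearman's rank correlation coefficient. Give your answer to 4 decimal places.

-0.1000

Rank w: 3, 4, 1, 2, 5
Rank z: 2, 4, 5, 1, 3
d = rank(w) − rank(z): 1, 0, -4, 1, 2; Σd² = 22
ρ = 1 − 6Σd² / [n(n²−1)] = 1 − 6×22 / (5×24) = 1 − 132/120 ≈ -0.1000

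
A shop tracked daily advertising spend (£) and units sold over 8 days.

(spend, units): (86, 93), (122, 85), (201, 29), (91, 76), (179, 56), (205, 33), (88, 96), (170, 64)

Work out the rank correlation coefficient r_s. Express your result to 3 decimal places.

Rank spend: 1, 4, 7, 3, 6, 8, 2, 5
Rank units: 7, 6, 1, 5, 3, 2, 8, 4
d = rank(spend) − rank(units): -6, -2, 6, -2, 3, 6, -6, 1; Σd² = 162
ρ = 1 − 6Σd² / [n(n²−1)] = 1 − 6×162 / (8×63) = 1 − 972/504 ≈ -0.929

-0.929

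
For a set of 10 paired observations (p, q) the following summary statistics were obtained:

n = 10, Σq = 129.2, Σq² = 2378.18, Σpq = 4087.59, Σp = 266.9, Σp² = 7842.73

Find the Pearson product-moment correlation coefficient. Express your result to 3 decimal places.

r = (nΣpq − ΣpΣq) / √[(nΣp² − (Σp)²)(nΣq² − (Σq)²)]
Numerator: 10×4087.59 − 266.9×129.2 = 6392.42
Denominator: √[(78427.3 − 71235.61)(23781.8 − 16692.64)] = √[7191.69 × 7089.16] = 7140.2410
r = 6392.42 / 7140.2410 ≈ 0.895

0.895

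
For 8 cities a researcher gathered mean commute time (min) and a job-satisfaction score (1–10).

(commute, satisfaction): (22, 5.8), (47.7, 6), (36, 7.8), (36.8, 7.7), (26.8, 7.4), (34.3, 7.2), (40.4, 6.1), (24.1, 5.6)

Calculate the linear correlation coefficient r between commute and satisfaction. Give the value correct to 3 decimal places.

0.150

n = 8, Σx = 268.1, Σy = 53.6, Σx² = 9517.23, Σy² = 364.94, Σxy = 1804.64
nΣxy − ΣxΣy = 14437.12 − 14370.16 = 66.96
nΣx² − (Σx)² = 76137.84 − 71877.61 = 4260.23; nΣy² − (Σy)² = 2919.52 − 2872.96 = 46.56
r = 66.96 / √(4260.23 × 46.56) = 66.96 / 445.3721 ≈ 0.150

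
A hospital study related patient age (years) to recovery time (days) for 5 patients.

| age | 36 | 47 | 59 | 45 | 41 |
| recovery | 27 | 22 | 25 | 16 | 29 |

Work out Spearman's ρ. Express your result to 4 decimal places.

-0.5000

Rank age: 1, 4, 5, 3, 2
Rank recovery: 4, 2, 3, 1, 5
d = rank(age) − rank(recovery): -3, 2, 2, 2, -3; Σd² = 30
ρ = 1 − 6Σd² / [n(n²−1)] = 1 − 6×30 / (5×24) = 1 − 180/120 ≈ -0.5000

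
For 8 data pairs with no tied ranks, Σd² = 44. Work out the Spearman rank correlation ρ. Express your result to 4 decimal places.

ρ = 1 − 6Σd² / [n(n²−1)] = 1 − 6×44 / (8×63)
  = 1 − 264/504 = 1 − 0.52381 ≈ 0.4762

0.4762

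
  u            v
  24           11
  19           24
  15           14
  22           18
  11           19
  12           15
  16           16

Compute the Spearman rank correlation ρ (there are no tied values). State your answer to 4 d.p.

Rank u: 7, 5, 3, 6, 1, 2, 4
Rank v: 1, 7, 2, 5, 6, 3, 4
d = rank(u) − rank(v): 6, -2, 1, 1, -5, -1, 0; Σd² = 68
ρ = 1 − 6Σd² / [n(n²−1)] = 1 − 6×68 / (7×48) = 1 − 408/336 ≈ -0.2143

-0.2143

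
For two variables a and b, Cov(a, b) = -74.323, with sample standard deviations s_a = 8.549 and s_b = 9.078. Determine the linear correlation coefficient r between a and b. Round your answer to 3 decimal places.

r = Cov(a,b) / (s_a · s_b) = -74.323 / (8.549 × 9.078)
  = -74.323 / 77.6078 ≈ -0.958

-0.958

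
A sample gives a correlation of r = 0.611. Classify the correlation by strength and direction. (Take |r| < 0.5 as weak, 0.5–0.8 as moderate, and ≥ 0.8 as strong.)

moderate positive

r = 0.611 > 0 so the relationship is positive.
|r| = 0.611, which falls in the moderate range.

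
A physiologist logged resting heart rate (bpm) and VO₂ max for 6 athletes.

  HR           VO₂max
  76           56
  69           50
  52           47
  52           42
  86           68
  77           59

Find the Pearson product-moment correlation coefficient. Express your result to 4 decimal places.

0.9430

n = 6, Σx = 412, Σy = 322, Σx² = 29270, Σy² = 17714, Σxy = 22725
nΣxy − ΣxΣy = 136350 − 132664 = 3686
nΣx² − (Σx)² = 175620 − 169744 = 5876; nΣy² − (Σy)² = 106284 − 103684 = 2600
r = 3686 / √(5876 × 2600) = 3686 / 3908.6571 ≈ 0.9430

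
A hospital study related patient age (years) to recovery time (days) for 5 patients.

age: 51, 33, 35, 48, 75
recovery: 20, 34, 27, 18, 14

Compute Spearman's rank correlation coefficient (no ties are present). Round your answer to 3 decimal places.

-0.900

Rank age: 4, 1, 2, 3, 5
Rank recovery: 3, 5, 4, 2, 1
d = rank(age) − rank(recovery): 1, -4, -2, 1, 4; Σd² = 38
ρ = 1 − 6Σd² / [n(n²−1)] = 1 − 6×38 / (5×24) = 1 − 228/120 ≈ -0.900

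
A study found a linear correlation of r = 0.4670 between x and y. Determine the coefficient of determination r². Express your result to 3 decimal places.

r² = (0.4670)² = 0.218

0.218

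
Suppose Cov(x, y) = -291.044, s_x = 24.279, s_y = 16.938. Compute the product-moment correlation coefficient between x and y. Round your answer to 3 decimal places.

r = Cov(x,y) / (s_x · s_y) = -291.044 / (24.279 × 16.938)
  = -291.044 / 411.2377 ≈ -0.708

-0.708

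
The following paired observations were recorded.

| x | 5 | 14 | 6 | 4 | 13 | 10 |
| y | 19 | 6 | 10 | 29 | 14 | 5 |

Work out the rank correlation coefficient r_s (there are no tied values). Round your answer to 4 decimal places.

-0.7143

Rank x: 2, 6, 3, 1, 5, 4
Rank y: 5, 2, 3, 6, 4, 1
d = rank(x) − rank(y): -3, 4, 0, -5, 1, 3; Σd² = 60
ρ = 1 − 6Σd² / [n(n²−1)] = 1 − 6×60 / (6×35) = 1 − 360/210 ≈ -0.7143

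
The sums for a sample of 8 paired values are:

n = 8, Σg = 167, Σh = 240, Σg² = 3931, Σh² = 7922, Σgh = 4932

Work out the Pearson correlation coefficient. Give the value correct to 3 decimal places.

r = (nΣgh − ΣgΣh) / √[(nΣg² − (Σg)²)(nΣh² − (Σh)²)]
Numerator: 8×4932 − 167×240 = -624
Denominator: √[(31448 − 27889)(63376 − 57600)] = √[3559 × 5776] = 4533.9590
r = -624 / 4533.9590 ≈ -0.138

-0.138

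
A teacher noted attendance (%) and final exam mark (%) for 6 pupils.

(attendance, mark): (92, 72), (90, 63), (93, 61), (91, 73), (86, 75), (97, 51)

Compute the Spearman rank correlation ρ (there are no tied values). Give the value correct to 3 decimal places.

-0.829

Rank attendance: 4, 2, 5, 3, 1, 6
Rank mark: 4, 3, 2, 5, 6, 1
d = rank(attendance) − rank(mark): 0, -1, 3, -2, -5, 5; Σd² = 64
ρ = 1 − 6Σd² / [n(n²−1)] = 1 − 6×64 / (6×35) = 1 − 384/210 ≈ -0.829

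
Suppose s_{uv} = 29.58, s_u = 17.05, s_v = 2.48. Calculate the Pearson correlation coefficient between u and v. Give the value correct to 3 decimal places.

r = Cov(u,v) / (s_u · s_v) = 29.58 / (17.05 × 2.48)
  = 29.58 / 42.2840 ≈ 0.700

0.700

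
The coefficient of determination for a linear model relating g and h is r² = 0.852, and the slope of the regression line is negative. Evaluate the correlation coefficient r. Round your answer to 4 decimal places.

|r| = √0.852 = 0.9230
The association is negative, so r = −0.9230.

-0.9230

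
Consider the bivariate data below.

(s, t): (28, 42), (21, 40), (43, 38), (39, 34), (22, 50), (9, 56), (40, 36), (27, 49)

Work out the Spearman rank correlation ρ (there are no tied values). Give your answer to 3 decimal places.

Rank s: 5, 2, 8, 6, 3, 1, 7, 4
Rank t: 5, 4, 3, 1, 7, 8, 2, 6
d = rank(s) − rank(t): 0, -2, 5, 5, -4, -7, 5, -2; Σd² = 148
ρ = 1 − 6Σd² / [n(n²−1)] = 1 − 6×148 / (8×63) = 1 − 888/504 ≈ -0.762

-0.762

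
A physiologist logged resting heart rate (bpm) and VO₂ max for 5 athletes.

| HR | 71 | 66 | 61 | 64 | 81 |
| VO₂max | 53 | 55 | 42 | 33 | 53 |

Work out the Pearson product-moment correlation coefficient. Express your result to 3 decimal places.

0.576

n = 5, Σx = 343, Σy = 236, Σx² = 23775, Σy² = 11496, Σxy = 16360
nΣxy − ΣxΣy = 81800 − 80948 = 852
nΣx² − (Σx)² = 118875 − 117649 = 1226; nΣy² − (Σy)² = 57480 − 55696 = 1784
r = 852 / √(1226 × 1784) = 852 / 1478.9131 ≈ 0.576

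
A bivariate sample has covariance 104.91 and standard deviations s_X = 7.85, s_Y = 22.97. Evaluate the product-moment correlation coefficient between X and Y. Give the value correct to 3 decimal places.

0.582

r = Cov(X,Y) / (s_X · s_Y) = 104.91 / (7.85 × 22.97)
  = 104.91 / 180.3145 ≈ 0.582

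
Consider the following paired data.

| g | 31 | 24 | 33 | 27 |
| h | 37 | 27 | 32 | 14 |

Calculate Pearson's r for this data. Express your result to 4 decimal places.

n = 4, Σg = 115, Σh = 110, Σg² = 3355, Σh² = 3318, Σgh = 3229
nΣgh − ΣgΣh = 12916 − 12650 = 266
nΣg² − (Σg)² = 13420 − 13225 = 195; nΣh² − (Σh)² = 13272 − 12100 = 1172
r = 266 / √(195 × 1172) = 266 / 478.0586 ≈ 0.5564

0.5564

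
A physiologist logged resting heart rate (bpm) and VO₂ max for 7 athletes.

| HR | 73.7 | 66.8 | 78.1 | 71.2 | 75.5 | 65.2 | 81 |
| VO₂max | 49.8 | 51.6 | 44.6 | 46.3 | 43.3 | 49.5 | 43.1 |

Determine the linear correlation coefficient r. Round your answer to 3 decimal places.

-0.823

n = 7, Σx = 511.5, Σy = 328.2, Σx² = 37575.27, Σy² = 15458.2, Σxy = 23884.61
nΣxy − ΣxΣy = 167192.27 − 167874.3 = -682.03
nΣx² − (Σx)² = 263026.89 − 261632.25 = 1394.64; nΣy² − (Σy)² = 108207.4 − 107715.24 = 492.16
r = -682.03 / √(1394.64 × 492.16) = -682.03 / 828.4842 ≈ -0.823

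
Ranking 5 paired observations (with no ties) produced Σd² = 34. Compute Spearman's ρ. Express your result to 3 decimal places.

ρ = 1 − 6Σd² / [n(n²−1)] = 1 − 6×34 / (5×24)
  = 1 − 204/120 = 1 − 1.7000 ≈ -0.700

-0.700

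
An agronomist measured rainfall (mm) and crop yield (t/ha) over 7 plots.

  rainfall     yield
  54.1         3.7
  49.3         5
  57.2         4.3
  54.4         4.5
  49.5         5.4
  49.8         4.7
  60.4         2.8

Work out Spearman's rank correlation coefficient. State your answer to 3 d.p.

-0.857

Rank rainfall: 4, 1, 6, 5, 2, 3, 7
Rank yield: 2, 6, 3, 4, 7, 5, 1
d = rank(rainfall) − rank(yield): 2, -5, 3, 1, -5, -2, 6; Σd² = 104
ρ = 1 − 6Σd² / [n(n²−1)] = 1 − 6×104 / (7×48) = 1 − 624/336 ≈ -0.857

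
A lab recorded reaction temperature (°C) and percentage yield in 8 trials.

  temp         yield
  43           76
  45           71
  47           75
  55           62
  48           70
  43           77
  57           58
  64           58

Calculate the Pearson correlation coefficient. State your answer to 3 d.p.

n = 8, Σx = 402, Σy = 547, Σx² = 20606, Σy² = 37843, Σxy = 27087
nΣxy − ΣxΣy = 216696 − 219894 = -3198
nΣx² − (Σx)² = 164848 − 161604 = 3244; nΣy² − (Σy)² = 302744 − 299209 = 3535
r = -3198 / √(3244 × 3535) = -3198 / 3386.3756 ≈ -0.944

-0.944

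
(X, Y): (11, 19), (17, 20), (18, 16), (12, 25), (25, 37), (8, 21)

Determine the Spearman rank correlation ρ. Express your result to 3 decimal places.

0.143

Rank X: 2, 4, 5, 3, 6, 1
Rank Y: 2, 3, 1, 5, 6, 4
d = rank(X) − rank(Y): 0, 1, 4, -2, 0, -3; Σd² = 30
ρ = 1 − 6Σd² / [n(n²−1)] = 1 − 6×30 / (6×35) = 1 − 180/210 ≈ 0.143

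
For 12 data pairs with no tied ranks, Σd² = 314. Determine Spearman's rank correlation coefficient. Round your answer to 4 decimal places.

ρ = 1 − 6Σd² / [n(n²−1)] = 1 − 6×314 / (12×143)
  = 1 − 1884/1716 = 1 − 1.09790 ≈ -0.0979

-0.0979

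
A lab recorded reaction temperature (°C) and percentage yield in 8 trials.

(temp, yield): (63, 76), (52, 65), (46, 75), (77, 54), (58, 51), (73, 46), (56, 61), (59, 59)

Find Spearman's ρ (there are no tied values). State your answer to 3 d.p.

-0.500

Rank temp: 6, 2, 1, 8, 4, 7, 3, 5
Rank yield: 8, 6, 7, 3, 2, 1, 5, 4
d = rank(temp) − rank(yield): -2, -4, -6, 5, 2, 6, -2, 1; Σd² = 126
ρ = 1 − 6Σd² / [n(n²−1)] = 1 − 6×126 / (8×63) = 1 − 756/504 ≈ -0.500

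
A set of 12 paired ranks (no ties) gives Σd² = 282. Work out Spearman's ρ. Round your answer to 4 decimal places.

0.0140

ρ = 1 − 6Σd² / [n(n²−1)] = 1 − 6×282 / (12×143)
  = 1 − 1692/1716 = 1 − 0.98601 ≈ 0.0140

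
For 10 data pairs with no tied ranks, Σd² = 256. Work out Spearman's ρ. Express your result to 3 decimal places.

-0.552

ρ = 1 − 6Σd² / [n(n²−1)] = 1 − 6×256 / (10×99)
  = 1 − 1536/990 = 1 − 1.5515 ≈ -0.552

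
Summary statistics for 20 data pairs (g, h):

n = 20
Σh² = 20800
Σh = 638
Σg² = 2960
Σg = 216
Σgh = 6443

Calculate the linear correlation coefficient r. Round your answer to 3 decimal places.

-0.844

r = (nΣgh − ΣgΣh) / √[(nΣg² − (Σg)²)(nΣh² − (Σh)²)]
Numerator: 20×6443 − 216×638 = -8948
Denominator: √[(59200 − 46656)(416000 − 407044)] = √[12544 × 8956] = 10599.2483
r = -8948 / 10599.2483 ≈ -0.844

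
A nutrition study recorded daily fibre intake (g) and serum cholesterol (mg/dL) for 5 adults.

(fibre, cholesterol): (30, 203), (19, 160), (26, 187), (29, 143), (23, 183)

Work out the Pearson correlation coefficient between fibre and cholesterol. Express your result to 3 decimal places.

n = 5, Σx = 127, Σy = 876, Σx² = 3307, Σy² = 155716, Σxy = 22348
nΣxy − ΣxΣy = 111740 − 111252 = 488
nΣx² − (Σx)² = 16535 − 16129 = 406; nΣy² − (Σy)² = 778580 − 767376 = 11204
r = 488 / √(406 × 11204) = 488 / 2132.7972 ≈ 0.229

0.229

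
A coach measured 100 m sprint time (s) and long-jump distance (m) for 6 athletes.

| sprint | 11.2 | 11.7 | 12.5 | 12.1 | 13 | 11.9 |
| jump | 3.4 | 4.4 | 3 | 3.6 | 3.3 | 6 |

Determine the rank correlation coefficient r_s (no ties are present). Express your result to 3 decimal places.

Rank sprint: 1, 2, 5, 4, 6, 3
Rank jump: 3, 5, 1, 4, 2, 6
d = rank(sprint) − rank(jump): -2, -3, 4, 0, 4, -3; Σd² = 54
ρ = 1 − 6Σd² / [n(n²−1)] = 1 − 6×54 / (6×35) = 1 − 324/210 ≈ -0.543

-0.543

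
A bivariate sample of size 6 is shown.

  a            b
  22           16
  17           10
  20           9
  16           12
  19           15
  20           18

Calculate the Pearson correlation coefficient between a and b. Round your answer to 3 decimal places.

n = 6, Σa = 114, Σb = 80, Σa² = 2190, Σb² = 1130, Σab = 1539
nΣab − ΣaΣb = 9234 − 9120 = 114
nΣa² − (Σa)² = 13140 − 12996 = 144; nΣb² − (Σb)² = 6780 − 6400 = 380
r = 114 / √(144 × 380) = 114 / 233.9231 ≈ 0.487

0.487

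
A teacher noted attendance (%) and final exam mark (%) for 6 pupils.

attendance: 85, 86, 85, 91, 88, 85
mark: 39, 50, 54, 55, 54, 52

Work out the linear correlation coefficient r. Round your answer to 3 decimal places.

0.487

n = 6, Σx = 520, Σy = 304, Σx² = 45096, Σy² = 15582, Σxy = 26382
nΣxy − ΣxΣy = 158292 − 158080 = 212
nΣx² − (Σx)² = 270576 − 270400 = 176; nΣy² − (Σy)² = 93492 − 92416 = 1076
r = 212 / √(176 × 1076) = 212 / 435.1735 ≈ 0.487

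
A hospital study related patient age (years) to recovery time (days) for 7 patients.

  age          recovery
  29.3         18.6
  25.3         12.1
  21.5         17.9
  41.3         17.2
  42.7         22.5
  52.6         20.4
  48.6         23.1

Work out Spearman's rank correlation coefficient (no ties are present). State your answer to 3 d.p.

0.714

Rank age: 3, 2, 1, 4, 5, 7, 6
Rank recovery: 4, 1, 3, 2, 6, 5, 7
d = rank(age) − rank(recovery): -1, 1, -2, 2, -1, 2, -1; Σd² = 16
ρ = 1 − 6Σd² / [n(n²−1)] = 1 − 6×16 / (7×48) = 1 − 96/336 ≈ 0.714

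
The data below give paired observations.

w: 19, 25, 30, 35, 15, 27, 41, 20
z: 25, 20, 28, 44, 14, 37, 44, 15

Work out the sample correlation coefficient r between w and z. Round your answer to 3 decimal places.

n = 8, Σw = 212, Σz = 227, Σw² = 6146, Σz² = 7471, Σwz = 6668
nΣwz − ΣwΣz = 53344 − 48124 = 5220
nΣw² − (Σw)² = 49168 − 44944 = 4224; nΣz² − (Σz)² = 59768 − 51529 = 8239
r = 5220 / √(4224 × 8239) = 5220 / 5899.2827 ≈ 0.885

0.885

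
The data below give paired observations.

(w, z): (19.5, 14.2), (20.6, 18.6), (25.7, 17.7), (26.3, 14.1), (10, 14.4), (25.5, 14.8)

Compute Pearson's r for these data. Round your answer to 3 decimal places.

n = 6, Σw = 127.6, Σz = 93.8, Σw² = 2907.04, Σz² = 1486.1, Σwz = 2007.18
nΣwz − ΣwΣz = 12043.08 − 11968.88 = 74.2
nΣw² − (Σw)² = 17442.24 − 16281.76 = 1160.48; nΣz² − (Σz)² = 8916.6 − 8798.44 = 118.16
r = 74.2 / √(1160.48 × 118.16) = 74.2 / 370.3003 ≈ 0.200

0.200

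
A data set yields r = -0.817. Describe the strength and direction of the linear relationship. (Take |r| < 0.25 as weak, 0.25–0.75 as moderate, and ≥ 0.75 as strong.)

r = -0.817 < 0 so the relationship is negative.
|r| = 0.817, which falls in the strong range.

strong negative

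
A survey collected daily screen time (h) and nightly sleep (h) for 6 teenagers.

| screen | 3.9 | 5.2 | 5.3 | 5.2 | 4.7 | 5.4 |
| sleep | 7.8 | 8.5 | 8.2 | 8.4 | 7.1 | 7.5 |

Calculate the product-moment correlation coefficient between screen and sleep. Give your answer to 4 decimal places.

0.3236

n = 6, Σx = 29.7, Σy = 47.5, Σx² = 148.63, Σy² = 377.55, Σxy = 235.63
nΣxy − ΣxΣy = 1413.78 − 1410.75 = 3.03
nΣx² − (Σx)² = 891.78 − 882.09 = 9.69; nΣy² − (Σy)² = 2265.3 − 2256.25 = 9.05
r = 3.03 / √(9.69 × 9.05) = 3.03 / 9.3645 ≈ 0.3236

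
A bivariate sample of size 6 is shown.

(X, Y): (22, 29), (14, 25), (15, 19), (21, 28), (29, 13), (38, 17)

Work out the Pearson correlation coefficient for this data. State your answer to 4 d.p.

n = 6, ΣX = 139, ΣY = 131, ΣX² = 3631, ΣY² = 3069, ΣXY = 2884
nΣXY − ΣXΣY = 17304 − 18209 = -905
nΣX² − (ΣX)² = 21786 − 19321 = 2465; nΣY² − (ΣY)² = 18414 − 17161 = 1253
r = -905 / √(2465 × 1253) = -905 / 1757.4541 ≈ -0.5149

-0.5149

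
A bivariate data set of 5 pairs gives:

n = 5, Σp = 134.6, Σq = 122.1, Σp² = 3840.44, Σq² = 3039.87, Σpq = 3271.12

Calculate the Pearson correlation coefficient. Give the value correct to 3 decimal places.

-0.141

r = (nΣpq − ΣpΣq) / √[(nΣp² − (Σp)²)(nΣq² − (Σq)²)]
Numerator: 5×3271.12 − 134.6×122.1 = -79.06
Denominator: √[(19202.2 − 18117.16)(15199.35 − 14908.41)] = √[1085.04 × 290.94] = 561.8554
r = -79.06 / 561.8554 ≈ -0.141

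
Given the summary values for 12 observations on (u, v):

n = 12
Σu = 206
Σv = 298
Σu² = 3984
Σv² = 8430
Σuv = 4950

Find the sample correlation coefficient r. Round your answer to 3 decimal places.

-0.244

r = (nΣuv − ΣuΣv) / √[(nΣu² − (Σu)²)(nΣv² − (Σv)²)]
Numerator: 12×4950 − 206×298 = -1988
Denominator: √[(47808 − 42436)(101160 − 88804)] = √[5372 × 12356] = 8147.1733
r = -1988 / 8147.1733 ≈ -0.244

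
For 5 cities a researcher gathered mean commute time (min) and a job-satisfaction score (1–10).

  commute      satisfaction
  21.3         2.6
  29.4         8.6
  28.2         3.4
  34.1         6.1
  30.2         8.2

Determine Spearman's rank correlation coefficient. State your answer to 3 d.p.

Rank commute: 1, 3, 2, 5, 4
Rank satisfaction: 1, 5, 2, 3, 4
d = rank(commute) − rank(satisfaction): 0, -2, 0, 2, 0; Σd² = 8
ρ = 1 − 6Σd² / [n(n²−1)] = 1 − 6×8 / (5×24) = 1 − 48/120 ≈ 0.600

0.600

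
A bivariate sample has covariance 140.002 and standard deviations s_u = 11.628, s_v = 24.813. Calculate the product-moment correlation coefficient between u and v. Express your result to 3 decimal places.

0.485

r = Cov(u,v) / (s_u · s_v) = 140.002 / (11.628 × 24.813)
  = 140.002 / 288.5256 ≈ 0.485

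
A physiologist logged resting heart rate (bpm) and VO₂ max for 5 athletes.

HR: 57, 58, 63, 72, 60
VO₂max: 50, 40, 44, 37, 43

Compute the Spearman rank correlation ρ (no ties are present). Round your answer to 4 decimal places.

Rank HR: 1, 2, 4, 5, 3
Rank VO₂max: 5, 2, 4, 1, 3
d = rank(HR) − rank(VO₂max): -4, 0, 0, 4, 0; Σd² = 32
ρ = 1 − 6Σd² / [n(n²−1)] = 1 − 6×32 / (5×24) = 1 − 192/120 ≈ -0.6000

-0.6000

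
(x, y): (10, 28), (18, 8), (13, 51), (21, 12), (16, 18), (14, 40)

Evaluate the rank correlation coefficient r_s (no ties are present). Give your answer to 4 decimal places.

-0.7714

Rank x: 1, 5, 2, 6, 4, 3
Rank y: 4, 1, 6, 2, 3, 5
d = rank(x) − rank(y): -3, 4, -4, 4, 1, -2; Σd² = 62
ρ = 1 − 6Σd² / [n(n²−1)] = 1 − 6×62 / (6×35) = 1 − 372/210 ≈ -0.7714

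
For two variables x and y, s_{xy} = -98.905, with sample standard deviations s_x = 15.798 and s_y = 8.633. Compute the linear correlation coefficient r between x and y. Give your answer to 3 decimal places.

-0.725

r = Cov(x,y) / (s_x · s_y) = -98.905 / (15.798 × 8.633)
  = -98.905 / 136.3841 ≈ -0.725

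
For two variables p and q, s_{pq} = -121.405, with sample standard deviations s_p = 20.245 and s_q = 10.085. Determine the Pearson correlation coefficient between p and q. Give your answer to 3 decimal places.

r = Cov(p,q) / (s_p · s_q) = -121.405 / (20.245 × 10.085)
  = -121.405 / 204.1708 ≈ -0.595

-0.595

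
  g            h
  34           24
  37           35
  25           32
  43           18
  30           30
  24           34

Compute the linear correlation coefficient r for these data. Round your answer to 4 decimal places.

n = 6, Σg = 193, Σh = 173, Σg² = 6475, Σh² = 5205, Σgh = 5401
nΣgh − ΣgΣh = 32406 − 33389 = -983
nΣg² − (Σg)² = 38850 − 37249 = 1601; nΣh² − (Σh)² = 31230 − 29929 = 1301
r = -983 / √(1601 × 1301) = -983 / 1443.2259 ≈ -0.6811

-0.6811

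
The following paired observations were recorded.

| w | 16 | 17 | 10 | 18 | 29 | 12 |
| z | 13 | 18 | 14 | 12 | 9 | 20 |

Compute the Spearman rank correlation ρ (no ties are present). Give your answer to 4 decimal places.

Rank w: 3, 4, 1, 5, 6, 2
Rank z: 3, 5, 4, 2, 1, 6
d = rank(w) − rank(z): 0, -1, -3, 3, 5, -4; Σd² = 60
ρ = 1 − 6Σd² / [n(n²−1)] = 1 − 6×60 / (6×35) = 1 − 360/210 ≈ -0.7143

-0.7143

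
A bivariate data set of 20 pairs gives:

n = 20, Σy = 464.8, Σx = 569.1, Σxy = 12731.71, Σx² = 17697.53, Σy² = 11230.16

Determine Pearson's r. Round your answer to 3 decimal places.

-0.616

r = (nΣxy − ΣxΣy) / √[(nΣx² − (Σx)²)(nΣy² − (Σy)²)]
Numerator: 20×12731.71 − 569.1×464.8 = -9883.48
Denominator: √[(353950.6 − 323874.81)(224603.2 − 216039.04)] = √[30075.79 × 8564.16] = 16049.1083
r = -9883.48 / 16049.1083 ≈ -0.616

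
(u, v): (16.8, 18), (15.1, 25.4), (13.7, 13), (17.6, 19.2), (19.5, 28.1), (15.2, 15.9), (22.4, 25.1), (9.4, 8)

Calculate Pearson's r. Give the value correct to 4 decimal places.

n = 8, Σu = 129.7, Σv = 152.7, Σu² = 2209.11, Σv² = 3243.23, Σuv = 2629.03
nΣuv − ΣuΣv = 21032.24 − 19805.19 = 1227.05
nΣu² − (Σu)² = 17672.88 − 16822.09 = 850.79; nΣv² − (Σv)² = 25945.84 − 23317.29 = 2628.55
r = 1227.05 / √(850.79 × 2628.55) = 1227.05 / 1495.4411 ≈ 0.8205

0.8205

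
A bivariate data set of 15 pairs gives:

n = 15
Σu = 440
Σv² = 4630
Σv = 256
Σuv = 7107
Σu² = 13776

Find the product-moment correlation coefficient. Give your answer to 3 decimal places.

r = (nΣuv − ΣuΣv) / √[(nΣu² − (Σu)²)(nΣv² − (Σv)²)]
Numerator: 15×7107 − 440×256 = -6035
Denominator: √[(206640 − 193600)(69450 − 65536)] = √[13040 × 3914] = 7144.1277
r = -6035 / 7144.1277 ≈ -0.845

-0.845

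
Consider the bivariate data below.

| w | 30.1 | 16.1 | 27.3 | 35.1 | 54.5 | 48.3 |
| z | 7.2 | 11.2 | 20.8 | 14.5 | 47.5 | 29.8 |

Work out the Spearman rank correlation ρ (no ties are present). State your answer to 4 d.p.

Rank w: 3, 1, 2, 4, 6, 5
Rank z: 1, 2, 4, 3, 6, 5
d = rank(w) − rank(z): 2, -1, -2, 1, 0, 0; Σd² = 10
ρ = 1 − 6Σd² / [n(n²−1)] = 1 − 6×10 / (6×35) = 1 − 60/210 ≈ 0.7143

0.7143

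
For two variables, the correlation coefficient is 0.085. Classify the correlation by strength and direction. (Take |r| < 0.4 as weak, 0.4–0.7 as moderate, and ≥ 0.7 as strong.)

r = 0.085 > 0 so the relationship is positive.
|r| = 0.085, which falls in the weak range.

weak positive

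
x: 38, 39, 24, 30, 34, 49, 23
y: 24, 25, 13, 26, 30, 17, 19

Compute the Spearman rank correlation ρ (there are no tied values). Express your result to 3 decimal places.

0.107

Rank x: 5, 6, 2, 3, 4, 7, 1
Rank y: 4, 5, 1, 6, 7, 2, 3
d = rank(x) − rank(y): 1, 1, 1, -3, -3, 5, -2; Σd² = 50
ρ = 1 − 6Σd² / [n(n²−1)] = 1 − 6×50 / (7×48) = 1 − 300/336 ≈ 0.107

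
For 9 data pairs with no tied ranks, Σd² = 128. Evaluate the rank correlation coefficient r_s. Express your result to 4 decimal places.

ρ = 1 − 6Σd² / [n(n²−1)] = 1 − 6×128 / (9×80)
  = 1 − 768/720 = 1 − 1.06667 ≈ -0.0667

-0.0667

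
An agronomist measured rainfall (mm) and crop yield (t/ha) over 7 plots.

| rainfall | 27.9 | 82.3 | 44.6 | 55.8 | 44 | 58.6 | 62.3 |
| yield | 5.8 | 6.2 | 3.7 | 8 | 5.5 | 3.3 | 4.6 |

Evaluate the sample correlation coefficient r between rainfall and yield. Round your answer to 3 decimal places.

0.093

n = 7, Σx = 375.5, Σy = 37.1, Σx² = 21905.75, Σy² = 212.07, Σxy = 2005.46
nΣxy − ΣxΣy = 14038.22 − 13931.05 = 107.17
nΣx² − (Σx)² = 153340.25 − 141000.25 = 12340; nΣy² − (Σy)² = 1484.49 − 1376.41 = 108.08
r = 107.17 / √(12340 × 108.08) = 107.17 / 1154.8624 ≈ 0.093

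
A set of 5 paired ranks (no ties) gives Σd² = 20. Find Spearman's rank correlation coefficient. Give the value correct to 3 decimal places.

0.000

ρ = 1 − 6Σd² / [n(n²−1)] = 1 − 6×20 / (5×24)
  = 1 − 120/120 = 1 − 1.0000 ≈ 0.000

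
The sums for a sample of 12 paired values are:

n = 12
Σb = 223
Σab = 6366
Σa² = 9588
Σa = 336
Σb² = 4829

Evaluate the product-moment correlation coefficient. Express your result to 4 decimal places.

r = (nΣab − ΣaΣb) / √[(nΣa² − (Σa)²)(nΣb² − (Σb)²)]
Numerator: 12×6366 − 336×223 = 1464
Denominator: √[(115056 − 112896)(57948 − 49729)] = √[2160 × 8219] = 4213.4357
r = 1464 / 4213.4357 ≈ 0.3475

0.3475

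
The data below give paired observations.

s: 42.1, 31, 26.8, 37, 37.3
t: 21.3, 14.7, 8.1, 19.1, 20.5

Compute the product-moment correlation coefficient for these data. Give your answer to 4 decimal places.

n = 5, Σs = 174.2, Σt = 83.7, Σs² = 6211.94, Σt² = 1520.45, Σst = 3040.86
nΣst − ΣsΣt = 15204.3 − 14580.54 = 623.76
nΣs² − (Σs)² = 31059.7 − 30345.64 = 714.06; nΣt² − (Σt)² = 7602.25 − 7005.69 = 596.56
r = 623.76 / √(714.06 × 596.56) = 623.76 / 652.6712 ≈ 0.9557

0.9557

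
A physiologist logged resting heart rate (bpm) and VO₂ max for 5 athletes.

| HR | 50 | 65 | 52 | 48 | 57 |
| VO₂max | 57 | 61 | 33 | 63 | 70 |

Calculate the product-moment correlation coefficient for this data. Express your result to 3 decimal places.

n = 5, Σx = 272, Σy = 284, Σx² = 14982, Σy² = 16928, Σxy = 15545
nΣxy − ΣxΣy = 77725 − 77248 = 477
nΣx² − (Σx)² = 74910 − 73984 = 926; nΣy² − (Σy)² = 84640 − 80656 = 3984
r = 477 / √(926 × 3984) = 477 / 1920.7249 ≈ 0.248

0.248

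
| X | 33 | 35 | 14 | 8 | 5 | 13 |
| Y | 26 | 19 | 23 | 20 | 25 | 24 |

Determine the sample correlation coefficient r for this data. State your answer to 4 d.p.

-0.1342

n = 6, ΣX = 108, ΣY = 137, ΣX² = 2768, ΣY² = 3167, ΣXY = 2442
nΣXY − ΣXΣY = 14652 − 14796 = -144
nΣX² − (ΣX)² = 16608 − 11664 = 4944; nΣY² − (ΣY)² = 19002 − 18769 = 233
r = -144 / √(4944 × 233) = -144 / 1073.2903 ≈ -0.1342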